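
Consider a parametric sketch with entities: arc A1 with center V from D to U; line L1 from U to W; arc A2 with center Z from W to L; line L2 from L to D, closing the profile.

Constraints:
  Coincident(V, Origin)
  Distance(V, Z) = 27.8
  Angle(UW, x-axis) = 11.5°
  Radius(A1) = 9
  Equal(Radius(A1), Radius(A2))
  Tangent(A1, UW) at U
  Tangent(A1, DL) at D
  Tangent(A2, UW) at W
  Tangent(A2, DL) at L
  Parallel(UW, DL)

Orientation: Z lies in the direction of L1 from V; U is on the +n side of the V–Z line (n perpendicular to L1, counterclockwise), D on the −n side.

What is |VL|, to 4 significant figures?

29.22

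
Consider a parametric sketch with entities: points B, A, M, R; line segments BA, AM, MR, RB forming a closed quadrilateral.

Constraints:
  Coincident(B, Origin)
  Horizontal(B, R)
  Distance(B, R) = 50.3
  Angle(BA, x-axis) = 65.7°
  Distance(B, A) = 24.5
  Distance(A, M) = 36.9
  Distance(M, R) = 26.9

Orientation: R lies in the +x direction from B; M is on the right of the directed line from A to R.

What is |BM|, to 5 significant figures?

28.055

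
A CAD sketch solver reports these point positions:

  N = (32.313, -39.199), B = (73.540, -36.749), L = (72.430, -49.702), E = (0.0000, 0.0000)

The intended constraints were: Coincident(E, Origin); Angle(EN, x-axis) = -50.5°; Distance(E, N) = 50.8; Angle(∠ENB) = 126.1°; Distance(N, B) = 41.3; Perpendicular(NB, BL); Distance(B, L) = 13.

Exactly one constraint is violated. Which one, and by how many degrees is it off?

Perpendicular(NB, BL) — off by 8.30°.

E = (0.00, 0.00) ✓; EN at -50.50° ✓; |EN| = 50.80 ✓; ∠ENB = 126.1° ✓; |NB| = 41.30 ✓; ∠(NB, BL) = 98.30° ✗; |BL| = 13.00 ✓.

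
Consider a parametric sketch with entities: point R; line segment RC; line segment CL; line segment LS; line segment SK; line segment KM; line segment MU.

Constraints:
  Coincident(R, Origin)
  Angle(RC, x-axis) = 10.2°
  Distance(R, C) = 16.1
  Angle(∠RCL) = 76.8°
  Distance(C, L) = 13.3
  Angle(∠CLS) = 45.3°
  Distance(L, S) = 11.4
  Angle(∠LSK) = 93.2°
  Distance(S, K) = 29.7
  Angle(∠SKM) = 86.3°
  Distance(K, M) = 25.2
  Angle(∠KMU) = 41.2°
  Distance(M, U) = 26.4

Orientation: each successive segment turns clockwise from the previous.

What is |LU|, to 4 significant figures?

14.54

R is at the origin; RC runs at 10.2° with length 16.1, so C = (15.85, 2.851). ∠RCL = 76.8° gives CL at -93.00° from the x-axis; with |CL| = 13.3, L = (15.15, -10.43). ∠CLS = 45.3° gives LS at 132.3° from the x-axis; with |LS| = 11.4, S = (7.477, -1.999). ∠LSK = 93.2° gives SK at 45.50° from the x-axis; with |SK| = 29.7, K = (28.29, 19.18). ∠SKM = 86.3° gives KM at -48.20° from the x-axis; with |KM| = 25.2, M = (45.09, 0.3986). ∠KMU = 41.2° gives MU at 173.0° from the x-axis; with |MU| = 26.4, U = (18.89, 3.616). Then |LU| = |U − L| = 14.54.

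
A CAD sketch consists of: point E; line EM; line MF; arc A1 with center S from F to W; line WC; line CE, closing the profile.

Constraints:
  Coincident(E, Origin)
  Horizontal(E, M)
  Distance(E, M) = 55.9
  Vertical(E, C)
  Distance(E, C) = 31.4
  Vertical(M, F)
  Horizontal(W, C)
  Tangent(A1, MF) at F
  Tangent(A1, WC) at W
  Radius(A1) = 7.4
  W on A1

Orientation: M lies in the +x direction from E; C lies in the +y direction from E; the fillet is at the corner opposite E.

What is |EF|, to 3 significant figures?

60.8

E is at the origin; EM is horizontal with |EM| = 55.9 and M on the +x side, so M = (55.9, 0.00). EC is vertical with |EC| = 31.4 and C on the +y side, so C = (0.00, 31.4). The virtual corner opposite E is at (55.9, 31.4). Since A1 is tangent to MF there, SF ⟂ MF and tangency of A1 to WC means the radius SW is perpendicular to WC, with radius 7.4, so the center S sits 7.4 in from both sides at S = (48.5, 24.0). That places the tangent points at F = (55.9, 24.0) on MF and W = (48.5, 31.4) on WC. Then |EF| = |F − E| = 60.8.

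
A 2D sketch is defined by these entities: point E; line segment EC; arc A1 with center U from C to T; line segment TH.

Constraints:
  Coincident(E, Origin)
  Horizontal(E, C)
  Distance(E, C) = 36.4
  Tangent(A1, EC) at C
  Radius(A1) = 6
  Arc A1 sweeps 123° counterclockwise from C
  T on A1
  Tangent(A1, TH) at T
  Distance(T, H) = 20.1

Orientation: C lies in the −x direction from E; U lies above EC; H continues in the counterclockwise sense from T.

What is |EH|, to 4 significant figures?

49.73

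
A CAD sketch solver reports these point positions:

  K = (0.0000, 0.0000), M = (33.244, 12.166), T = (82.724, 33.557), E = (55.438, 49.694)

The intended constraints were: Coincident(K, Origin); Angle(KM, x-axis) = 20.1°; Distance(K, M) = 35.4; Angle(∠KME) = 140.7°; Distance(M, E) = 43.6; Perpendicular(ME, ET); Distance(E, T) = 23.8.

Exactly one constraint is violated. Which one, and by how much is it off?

Distance(E, T) = 23.8 — off by 7.90.

K = (0.00, 0.00) ✓; KM at 20.10° ✓; |KM| = 35.40 ✓; ∠KME = 140.7° ✓; |ME| = 43.60 ✓; ∠(ME, ET) = 90.00° ✓; |ET| = 31.70 ✗.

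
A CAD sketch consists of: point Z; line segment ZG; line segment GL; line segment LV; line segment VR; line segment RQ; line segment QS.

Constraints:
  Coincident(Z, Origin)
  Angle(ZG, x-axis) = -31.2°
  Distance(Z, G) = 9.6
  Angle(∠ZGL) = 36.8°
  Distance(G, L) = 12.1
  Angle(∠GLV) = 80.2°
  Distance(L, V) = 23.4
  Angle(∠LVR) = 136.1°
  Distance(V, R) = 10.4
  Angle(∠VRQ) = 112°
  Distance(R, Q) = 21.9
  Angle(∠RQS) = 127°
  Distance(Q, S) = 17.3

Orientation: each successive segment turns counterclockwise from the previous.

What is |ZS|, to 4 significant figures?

28.67

∠VRQ = 112.0° gives RQ at -36.30° from the x-axis; with |RQ| = 21.9, Q = (-1.128, -29.13). ∠RQS = 127.0° gives QS at 16.70° from the x-axis; with |QS| = 17.3, S = (15.44, -24.16). Then |ZS| = |S − Z| = 28.67.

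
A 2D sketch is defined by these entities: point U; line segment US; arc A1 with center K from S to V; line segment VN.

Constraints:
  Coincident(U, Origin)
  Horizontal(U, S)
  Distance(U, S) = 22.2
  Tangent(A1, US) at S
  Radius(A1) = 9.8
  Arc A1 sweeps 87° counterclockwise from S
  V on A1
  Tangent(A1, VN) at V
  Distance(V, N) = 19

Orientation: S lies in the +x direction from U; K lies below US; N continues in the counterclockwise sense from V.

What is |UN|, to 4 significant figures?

30.48

U is at the origin; U and S share the same y with |US| = 22.2 and S on the +x side, so S = (22.20, 0.000). The tangent condition forces KS to be normal to US, so K = S + (0, -9.8) = (22.20, -9.800). On A1, S sits at bearing 90° from K; an 87° counterclockwise sweep puts V at bearing 177°, so V = K + 9.8·(cos 177°, sin 177°) = (12.41, -9.287). Tangency of A1 to VN means the radius KV is perpendicular to VN, so VN runs along (−sin 177°, cos 177°); with |VN| = 19.0, N = (11.42, -28.26). Then |UN| = |N − U| = 30.48.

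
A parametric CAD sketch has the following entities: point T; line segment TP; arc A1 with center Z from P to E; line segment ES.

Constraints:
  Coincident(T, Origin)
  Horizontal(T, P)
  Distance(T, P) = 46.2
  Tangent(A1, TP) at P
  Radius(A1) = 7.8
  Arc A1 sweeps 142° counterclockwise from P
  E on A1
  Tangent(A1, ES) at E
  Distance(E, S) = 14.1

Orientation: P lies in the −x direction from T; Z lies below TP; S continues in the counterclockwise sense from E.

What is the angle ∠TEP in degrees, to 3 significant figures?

55.7°

T is at the origin; T and P share the same y with |TP| = 46.2 and P on the −x side, so P = (-46.2, 0.00). The tangent condition forces ZP to be normal to TP, so Z = P + (0, -7.8) = (-46.2, -7.80). On A1, P sits at bearing 90° from Z; a 142° counterclockwise sweep puts E at bearing 232°, so E = Z + 7.8·(cos 232°, sin 232°) = (-51.0, -13.9). Then cos ∠TEP = ET·EP / (|ET||EP|), giving 55.7°.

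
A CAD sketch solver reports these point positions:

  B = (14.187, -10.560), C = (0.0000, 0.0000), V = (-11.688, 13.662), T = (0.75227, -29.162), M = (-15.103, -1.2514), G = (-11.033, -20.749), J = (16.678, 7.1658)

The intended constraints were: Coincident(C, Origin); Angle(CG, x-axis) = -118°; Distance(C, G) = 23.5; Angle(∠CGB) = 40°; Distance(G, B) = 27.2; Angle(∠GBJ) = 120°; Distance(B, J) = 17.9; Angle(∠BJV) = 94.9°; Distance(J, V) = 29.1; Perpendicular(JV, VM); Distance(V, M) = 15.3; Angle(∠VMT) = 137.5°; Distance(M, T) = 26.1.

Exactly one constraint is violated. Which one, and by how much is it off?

Distance(M, T) = 26.1 — off by 6.00.

C = (0.00, 0.00) ✓; CG at -118.0° ✓; |CG| = 23.50 ✓; ∠CGB = 40.00° ✓; |GB| = 27.20 ✓; ∠GBJ = 120.0° ✓; |BJ| = 17.90 ✓; ∠BJV = 94.90° ✓; |JV| = 29.10 ✓; ∠(JV, VM) = 90.00° ✓; |VM| = 15.30 ✓; ∠VMT = 137.5° ✓; |MT| = 32.10 ✗.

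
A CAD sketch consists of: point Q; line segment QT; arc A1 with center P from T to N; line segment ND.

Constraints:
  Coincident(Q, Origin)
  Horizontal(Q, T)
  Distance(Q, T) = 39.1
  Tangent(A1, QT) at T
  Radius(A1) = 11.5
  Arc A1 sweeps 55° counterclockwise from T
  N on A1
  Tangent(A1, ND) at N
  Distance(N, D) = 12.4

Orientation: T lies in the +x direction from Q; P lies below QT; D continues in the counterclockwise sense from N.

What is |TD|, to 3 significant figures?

22.4

Q is at the origin; Q and T share the same y with |QT| = 39.1 and T on the +x side, so T = (39.1, 0.00). The tangent condition forces PT to be normal to QT, so P = T + (0, -11.5) = (39.1, -11.5). On A1, T sits at bearing 90° from P; a 55° counterclockwise sweep puts N at bearing 145°, so N = P + 11.5·(cos 145°, sin 145°) = (29.7, -4.90). The tangent condition forces PN to be normal to ND, so ND runs along (−sin 145°, cos 145°); with |ND| = 12.4, D = (22.6, -15.1). Then |TD| = |D − T| = 22.4.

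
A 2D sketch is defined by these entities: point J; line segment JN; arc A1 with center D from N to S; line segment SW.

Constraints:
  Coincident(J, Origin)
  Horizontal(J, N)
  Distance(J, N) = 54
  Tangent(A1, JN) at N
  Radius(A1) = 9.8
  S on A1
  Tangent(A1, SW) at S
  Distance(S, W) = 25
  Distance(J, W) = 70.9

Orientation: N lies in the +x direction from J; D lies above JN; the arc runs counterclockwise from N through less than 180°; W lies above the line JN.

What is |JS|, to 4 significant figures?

64.65

Checks: |DS| = 9.800 ✓; ∠(DS, SW) = 90.00° ✓; |SW| = 25.00 ✓; |JW| = 70.90 ✓.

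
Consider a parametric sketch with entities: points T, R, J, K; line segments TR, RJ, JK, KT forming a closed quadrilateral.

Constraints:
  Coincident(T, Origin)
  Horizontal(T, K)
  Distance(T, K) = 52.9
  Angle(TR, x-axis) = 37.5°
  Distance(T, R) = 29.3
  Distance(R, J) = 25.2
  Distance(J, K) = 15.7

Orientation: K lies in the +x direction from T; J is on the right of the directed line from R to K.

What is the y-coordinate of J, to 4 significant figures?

-2.957

Checks: |RJ| = 25.20 ✓; |JK| = 15.70 ✓.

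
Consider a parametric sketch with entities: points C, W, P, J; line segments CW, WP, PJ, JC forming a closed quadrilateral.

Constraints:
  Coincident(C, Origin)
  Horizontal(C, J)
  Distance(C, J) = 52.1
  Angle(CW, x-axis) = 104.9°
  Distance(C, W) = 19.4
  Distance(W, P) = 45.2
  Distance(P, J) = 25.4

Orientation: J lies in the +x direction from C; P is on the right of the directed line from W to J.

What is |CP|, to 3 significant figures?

31.1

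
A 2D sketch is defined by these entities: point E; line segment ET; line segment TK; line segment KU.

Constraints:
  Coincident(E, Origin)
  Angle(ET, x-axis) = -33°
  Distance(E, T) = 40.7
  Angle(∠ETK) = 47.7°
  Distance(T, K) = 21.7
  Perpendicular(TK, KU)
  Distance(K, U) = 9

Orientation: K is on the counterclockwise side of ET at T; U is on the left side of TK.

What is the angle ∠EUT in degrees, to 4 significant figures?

127.6°

E is at the origin; ET runs at -33.0° with length 40.7, so T = 40.7·(cos -33.0°, sin -33.0°) = (34.13, -22.17). ∠ETK = 47.7°, so TK runs at -33.0° + (180° − 47.7°) = 99.30° from the x-axis; with |TK| = 21.7, K = T + 21.7·(cos 99.30°, sin 99.30°) = (30.63, -0.7520). TK is perpendicular to KU; with |KU| = 9.0 on the left of TK, U = K + 9.0·(-0.9869, -0.1616) = (21.75, -2.206). Then cos ∠EUT = UE·UT / (|UE||UT|), giving 127.6°.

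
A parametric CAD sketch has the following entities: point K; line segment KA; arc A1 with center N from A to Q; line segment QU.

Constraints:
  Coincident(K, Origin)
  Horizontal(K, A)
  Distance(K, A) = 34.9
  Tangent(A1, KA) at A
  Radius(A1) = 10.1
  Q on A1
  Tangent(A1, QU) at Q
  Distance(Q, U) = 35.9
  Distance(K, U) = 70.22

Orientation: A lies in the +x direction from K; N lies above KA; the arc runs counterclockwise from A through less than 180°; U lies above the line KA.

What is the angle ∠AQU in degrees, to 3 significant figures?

147°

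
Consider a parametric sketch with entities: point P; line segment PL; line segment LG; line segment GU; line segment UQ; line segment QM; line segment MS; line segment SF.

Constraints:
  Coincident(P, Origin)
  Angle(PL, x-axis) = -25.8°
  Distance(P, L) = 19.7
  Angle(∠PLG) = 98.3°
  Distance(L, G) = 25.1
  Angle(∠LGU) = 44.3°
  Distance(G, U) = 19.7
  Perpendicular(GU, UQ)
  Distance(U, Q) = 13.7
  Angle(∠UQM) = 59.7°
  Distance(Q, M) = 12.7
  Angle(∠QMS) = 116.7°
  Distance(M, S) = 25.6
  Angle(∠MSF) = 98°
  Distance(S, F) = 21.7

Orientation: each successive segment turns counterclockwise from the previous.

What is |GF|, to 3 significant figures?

37.7

P is at the origin; PL runs at -25.8° with length 19.7, so L = (17.7, -8.57). ∠PLG = 98.3° gives LG at 55.9° from the x-axis; with |LG| = 25.1, G = (31.8, 12.2). ∠LGU = 44.3° gives GU at -168° from the x-axis; with |GU| = 19.7, U = (12.5, 8.25). The perpendicularity gives UQ at right angles to GU, so UQ runs at -78.4°; with |UQ| = 13.7, Q = (15.3, -5.17). ∠UQM = 59.7° gives QM at 41.9° from the x-axis; with |QM| = 12.7, M = (24.7, 3.31). ∠QMS = 116.7° gives MS at 105° from the x-axis; with |MS| = 25.6, S = (18.0, 28.0). ∠MSF = 98.0° gives SF at -173° from the x-axis; with |SF| = 21.7, F = (-3.52, 25.3). Then |GF| = |F − G| = 37.7.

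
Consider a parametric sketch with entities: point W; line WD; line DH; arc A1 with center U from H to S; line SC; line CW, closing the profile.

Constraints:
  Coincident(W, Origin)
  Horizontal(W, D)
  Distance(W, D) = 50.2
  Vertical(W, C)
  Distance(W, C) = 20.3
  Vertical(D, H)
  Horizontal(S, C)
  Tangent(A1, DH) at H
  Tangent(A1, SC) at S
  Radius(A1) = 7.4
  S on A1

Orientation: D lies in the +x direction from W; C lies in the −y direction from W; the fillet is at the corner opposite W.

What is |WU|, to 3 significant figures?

44.7

W is at the origin; WD is horizontal with |WD| = 50.2 and D on the +x side, so D = (50.2, 0.00). WC is vertical with |WC| = 20.3 and C on the −y side, so C = (0.00, -20.3). The virtual corner opposite W is at (50.2, -20.3). The tangent condition forces UH to be normal to DH and A1 meets SC tangentially, so US is at right angles to SC, with radius 7.4, so the center U sits 7.4 in from both sides at U = (42.8, -12.9). Then |WU| = |U − W| = 44.7.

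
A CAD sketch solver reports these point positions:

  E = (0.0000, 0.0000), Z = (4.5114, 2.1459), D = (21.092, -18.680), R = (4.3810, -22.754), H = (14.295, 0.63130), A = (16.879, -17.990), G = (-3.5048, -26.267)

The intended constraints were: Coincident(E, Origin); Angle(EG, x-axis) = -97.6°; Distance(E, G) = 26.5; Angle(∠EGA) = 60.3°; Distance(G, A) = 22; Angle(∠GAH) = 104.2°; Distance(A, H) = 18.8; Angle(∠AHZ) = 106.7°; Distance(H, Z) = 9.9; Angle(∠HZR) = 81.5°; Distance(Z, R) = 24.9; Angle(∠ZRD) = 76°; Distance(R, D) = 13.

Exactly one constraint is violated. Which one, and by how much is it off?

Distance(R, D) = 13 — off by 4.20.

E = (0.00, 0.00) ✓; EG at -97.60° ✓; |EG| = 26.50 ✓; ∠EGA = 60.30° ✓; |GA| = 22.00 ✓; ∠GAH = 104.2° ✓; |AH| = 18.80 ✓; ∠AHZ = 106.7° ✓; |HZ| = 9.900 ✓; ∠HZR = 81.50° ✓; |ZR| = 24.90 ✓; ∠ZRD = 76.00° ✓; |RD| = 17.20 ✗.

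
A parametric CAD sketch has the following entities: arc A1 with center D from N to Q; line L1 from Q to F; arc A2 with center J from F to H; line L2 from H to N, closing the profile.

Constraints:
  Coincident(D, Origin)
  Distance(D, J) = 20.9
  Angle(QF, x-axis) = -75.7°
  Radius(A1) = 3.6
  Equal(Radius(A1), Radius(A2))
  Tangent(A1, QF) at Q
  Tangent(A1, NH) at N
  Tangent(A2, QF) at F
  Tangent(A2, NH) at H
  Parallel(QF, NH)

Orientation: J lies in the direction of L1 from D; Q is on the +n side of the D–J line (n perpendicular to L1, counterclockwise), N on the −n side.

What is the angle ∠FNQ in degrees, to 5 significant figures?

70.991°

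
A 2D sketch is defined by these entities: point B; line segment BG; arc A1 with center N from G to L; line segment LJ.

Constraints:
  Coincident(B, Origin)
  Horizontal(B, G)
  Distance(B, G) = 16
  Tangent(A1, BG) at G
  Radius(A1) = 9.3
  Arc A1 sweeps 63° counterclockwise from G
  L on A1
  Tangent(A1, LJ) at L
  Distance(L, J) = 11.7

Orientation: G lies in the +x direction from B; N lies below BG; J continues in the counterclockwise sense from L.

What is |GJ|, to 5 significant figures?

20.621

B is at the origin; B and G share the same y with |BG| = 16.0 and G on the +x side, so G = (16.000, 0.0000). The tangent condition forces NG to be normal to BG, so N = G + (0, -9.3) = (16.000, -9.3000). On A1, G sits at bearing 90° from N; a 63° counterclockwise sweep puts L at bearing 153°, so L = N + 9.3·(cos 153°, sin 153°) = (7.7136, -5.0779). Since A1 is tangent to LJ there, NL ⟂ LJ, so LJ runs along (−sin 153°, cos 153°); with |LJ| = 11.7, J = (2.4020, -15.503). Then |GJ| = |J − G| = 20.621.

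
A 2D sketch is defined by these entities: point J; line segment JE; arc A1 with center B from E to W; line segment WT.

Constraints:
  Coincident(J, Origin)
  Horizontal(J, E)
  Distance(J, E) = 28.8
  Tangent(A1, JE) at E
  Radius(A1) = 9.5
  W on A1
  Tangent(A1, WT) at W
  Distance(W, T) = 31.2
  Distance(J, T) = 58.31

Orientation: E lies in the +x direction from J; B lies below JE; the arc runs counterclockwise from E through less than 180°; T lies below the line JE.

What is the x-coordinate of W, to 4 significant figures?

22.01

Checks: ∠(BE, EJ) = 90.00° ✓; |BW| = 9.500 ✓; ∠(BW, WT) = 90.00° ✓; |WT| = 31.20 ✓; |JT| = 58.31 ✓.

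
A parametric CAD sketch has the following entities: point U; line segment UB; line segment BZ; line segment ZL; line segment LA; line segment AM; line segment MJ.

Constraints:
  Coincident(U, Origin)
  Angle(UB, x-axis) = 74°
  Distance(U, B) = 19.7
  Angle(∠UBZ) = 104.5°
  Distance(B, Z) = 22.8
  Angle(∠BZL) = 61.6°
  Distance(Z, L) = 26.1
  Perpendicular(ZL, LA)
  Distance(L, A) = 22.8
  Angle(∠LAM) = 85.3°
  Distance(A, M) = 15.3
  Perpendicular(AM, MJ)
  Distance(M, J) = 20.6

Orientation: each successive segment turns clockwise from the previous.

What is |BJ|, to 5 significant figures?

19.116

U is at the origin; UB runs at 74.0° with length 19.7, so B = (5.4301, 18.937). ∠UBZ = 104.5° gives BZ at -1.5000° from the x-axis; with |BZ| = 22.8, Z = (28.222, 18.340). ∠BZL = 61.6° gives ZL at -119.90° from the x-axis; with |ZL| = 26.1, L = (15.212, -4.2860). ZL is perpendicular to LA, so LA runs at 150.10°; with |LA| = 22.8, A = (-4.5535, 7.0795). ∠LAM = 85.3° gives AM at 55.400° from the x-axis; with |AM| = 15.3, M = (4.1345, 19.674). AM is perpendicular to MJ, so MJ runs at -34.600°; with |MJ| = 20.6, J = (21.091, 7.9759). Then |BJ| = |J − B| = 19.116.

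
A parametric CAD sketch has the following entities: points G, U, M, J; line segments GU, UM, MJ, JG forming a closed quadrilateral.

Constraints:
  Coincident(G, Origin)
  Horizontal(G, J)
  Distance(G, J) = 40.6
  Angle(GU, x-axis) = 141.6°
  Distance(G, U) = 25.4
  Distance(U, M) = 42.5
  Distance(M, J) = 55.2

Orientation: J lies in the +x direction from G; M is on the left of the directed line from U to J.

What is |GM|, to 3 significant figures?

47.0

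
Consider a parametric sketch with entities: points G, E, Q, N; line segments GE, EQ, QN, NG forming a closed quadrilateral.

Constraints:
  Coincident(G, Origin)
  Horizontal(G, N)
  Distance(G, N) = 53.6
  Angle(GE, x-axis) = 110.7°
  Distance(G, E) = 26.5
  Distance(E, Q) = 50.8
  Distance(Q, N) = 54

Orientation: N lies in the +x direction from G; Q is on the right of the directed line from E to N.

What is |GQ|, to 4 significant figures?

24.44

Checks: |EQ| = 50.80 ✓; |QN| = 54.00 ✓.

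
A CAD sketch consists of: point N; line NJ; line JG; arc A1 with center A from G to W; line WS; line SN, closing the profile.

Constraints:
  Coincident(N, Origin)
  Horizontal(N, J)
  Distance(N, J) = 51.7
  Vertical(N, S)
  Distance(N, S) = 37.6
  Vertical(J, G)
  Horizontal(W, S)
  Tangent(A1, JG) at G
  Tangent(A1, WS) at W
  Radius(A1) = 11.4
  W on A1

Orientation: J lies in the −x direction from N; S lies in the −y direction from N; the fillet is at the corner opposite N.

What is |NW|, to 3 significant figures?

55.1

N is at the origin; N and J share the same y with |NJ| = 51.7 and J on the −x side, so J = (-51.7, 0.00). NS is vertical with |NS| = 37.6 and S on the −y side, so S = (0.00, -37.6). The virtual corner opposite N is at (-51.7, -37.6). A1 meets JG tangentially, so AG is at right angles to JG and since A1 is tangent to WS there, AW ⟂ WS, with radius 11.4, so the center A sits 11.4 in from both sides at A = (-40.3, -26.2). That places the tangent points at G = (-51.7, -26.2) on JG and W = (-40.3, -37.6) on WS. Then |NW| = |W − N| = 55.1.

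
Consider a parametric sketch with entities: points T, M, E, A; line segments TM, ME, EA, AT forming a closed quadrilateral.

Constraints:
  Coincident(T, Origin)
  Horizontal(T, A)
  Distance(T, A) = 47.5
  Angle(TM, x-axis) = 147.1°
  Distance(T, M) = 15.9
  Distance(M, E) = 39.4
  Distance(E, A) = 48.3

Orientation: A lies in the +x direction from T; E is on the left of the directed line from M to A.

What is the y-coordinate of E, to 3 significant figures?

35.9

Checks: |ME| = 39.40 ✓; |EA| = 48.30 ✓.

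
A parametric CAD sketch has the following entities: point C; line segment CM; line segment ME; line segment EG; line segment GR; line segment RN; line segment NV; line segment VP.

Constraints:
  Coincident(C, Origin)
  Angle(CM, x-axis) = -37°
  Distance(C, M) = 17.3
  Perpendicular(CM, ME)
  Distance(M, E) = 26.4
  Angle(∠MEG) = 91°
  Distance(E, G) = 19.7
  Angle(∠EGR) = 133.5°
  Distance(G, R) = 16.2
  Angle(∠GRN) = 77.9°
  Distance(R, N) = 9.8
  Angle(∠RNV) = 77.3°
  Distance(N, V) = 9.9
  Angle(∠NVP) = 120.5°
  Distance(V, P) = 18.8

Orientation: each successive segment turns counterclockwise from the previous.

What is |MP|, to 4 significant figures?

46.11

C is at the origin; CM runs at -37.0° with length 17.3, so M = (13.82, -10.41). CM ⟂ ME, so ME runs at 53.00°; with |ME| = 26.4, E = (29.70, 10.67). ∠MEG = 91.0° gives EG at 142.0° from the x-axis; with |EG| = 19.7, G = (14.18, 22.80). ∠EGR = 133.5° gives GR at -171.5° from the x-axis; with |GR| = 16.2, R = (-1.842, 20.41). ∠GRN = 77.9° gives RN at -69.40° from the x-axis; with |RN| = 9.8, N = (1.606, 11.23). ∠RNV = 77.3° gives NV at 33.30° from the x-axis; with |NV| = 9.9, V = (9.881, 16.67). ∠NVP = 120.5° gives VP at 92.80° from the x-axis; with |VP| = 18.8, P = (8.963, 35.45). Then |MP| = |P − M| = 46.11.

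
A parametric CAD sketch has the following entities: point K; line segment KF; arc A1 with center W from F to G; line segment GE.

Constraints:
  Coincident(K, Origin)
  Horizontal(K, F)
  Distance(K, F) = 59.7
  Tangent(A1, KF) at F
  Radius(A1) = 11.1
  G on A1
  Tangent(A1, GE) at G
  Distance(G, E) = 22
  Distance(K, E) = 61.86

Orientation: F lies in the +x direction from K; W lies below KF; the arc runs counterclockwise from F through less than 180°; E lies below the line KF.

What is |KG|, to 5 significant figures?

50.268

Checks: |WG| = 11.10 ✓; ∠(WG, GE) = 90.00° ✓; |GE| = 22.00 ✓; |KE| = 61.86 ✓.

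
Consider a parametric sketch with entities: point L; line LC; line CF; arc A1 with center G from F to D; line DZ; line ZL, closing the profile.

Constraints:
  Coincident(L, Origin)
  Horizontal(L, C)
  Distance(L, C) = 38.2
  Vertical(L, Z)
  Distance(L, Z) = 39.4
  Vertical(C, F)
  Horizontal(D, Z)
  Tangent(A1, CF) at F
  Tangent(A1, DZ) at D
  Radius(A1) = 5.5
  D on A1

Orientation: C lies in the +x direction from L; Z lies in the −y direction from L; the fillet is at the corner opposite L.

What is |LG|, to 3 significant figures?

47.1

L is at the origin; LC is horizontal with |LC| = 38.2 and C on the +x side, so C = (38.2, 0.00). L and Z share the same x with |LZ| = 39.4 and Z on the −y side, so Z = (0.00, -39.4). The virtual corner opposite L is at (38.2, -39.4). The tangent condition forces GF to be normal to CF and the tangent condition forces GD to be normal to DZ, with radius 5.5, so the center G sits 5.5 in from both sides at G = (32.7, -33.9). Then |LG| = |G − L| = 47.1.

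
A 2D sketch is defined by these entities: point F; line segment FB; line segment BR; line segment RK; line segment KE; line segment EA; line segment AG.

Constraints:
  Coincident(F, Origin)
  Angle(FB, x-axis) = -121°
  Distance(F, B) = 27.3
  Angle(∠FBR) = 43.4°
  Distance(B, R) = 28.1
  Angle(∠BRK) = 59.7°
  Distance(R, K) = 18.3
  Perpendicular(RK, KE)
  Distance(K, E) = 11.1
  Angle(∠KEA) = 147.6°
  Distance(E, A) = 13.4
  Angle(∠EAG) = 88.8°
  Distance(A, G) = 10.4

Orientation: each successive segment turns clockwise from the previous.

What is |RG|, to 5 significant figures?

16.839

F is at the origin; FB runs at -121.0° with length 27.3, so B = (-14.061, -23.401). ∠FBR = 43.4° gives BR at 102.40° from the x-axis; with |BR| = 28.1, R = (-20.095, 4.0438). ∠BRK = 59.7° gives RK at -17.900° from the x-axis; with |RK| = 18.3, K = (-2.6804, -1.5808). RK is perpendicular to KE, so KE runs at -107.90°; with |KE| = 11.1, E = (-6.0921, -12.144). ∠KEA = 147.6° gives EA at -140.30° from the x-axis; with |EA| = 13.4, A = (-16.402, -20.703). ∠EAG = 88.8° gives AG at 128.50° from the x-axis; with |AG| = 10.4, G = (-22.876, -12.564). Then |RG| = |G − R| = 16.839.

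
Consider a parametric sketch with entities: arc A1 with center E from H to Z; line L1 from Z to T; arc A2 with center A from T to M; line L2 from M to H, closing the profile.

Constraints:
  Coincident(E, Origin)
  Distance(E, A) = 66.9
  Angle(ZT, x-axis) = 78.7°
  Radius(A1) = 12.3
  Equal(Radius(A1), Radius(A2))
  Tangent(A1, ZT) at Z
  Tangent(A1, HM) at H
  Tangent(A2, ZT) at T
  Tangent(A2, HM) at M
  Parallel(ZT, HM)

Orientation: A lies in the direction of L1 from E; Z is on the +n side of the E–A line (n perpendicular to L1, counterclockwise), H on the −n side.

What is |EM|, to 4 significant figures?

68.02

The slot axis is L1's direction at 78.7°, so u = (cos 78.7°, sin 78.7°) = (0.1959, 0.9806) and n = (−sin 78.7°, cos 78.7°) = (-0.9806, 0.1959). E is at the origin and A lies 66.9 along u from E, so A = 66.9·u = (13.11, 65.60). Tangency of A1 to both parallel lines with radius 12.3 puts Z and H at E ± 12.3·n: Z = (-12.06, 2.410), H = (12.06, -2.410). Equal radii place T and M the same way about A: T = A + 12.3·n = (1.047, 68.01), M = A − 12.3·n = (25.17, 63.19). Then |EM| = |M − E| = 68.02.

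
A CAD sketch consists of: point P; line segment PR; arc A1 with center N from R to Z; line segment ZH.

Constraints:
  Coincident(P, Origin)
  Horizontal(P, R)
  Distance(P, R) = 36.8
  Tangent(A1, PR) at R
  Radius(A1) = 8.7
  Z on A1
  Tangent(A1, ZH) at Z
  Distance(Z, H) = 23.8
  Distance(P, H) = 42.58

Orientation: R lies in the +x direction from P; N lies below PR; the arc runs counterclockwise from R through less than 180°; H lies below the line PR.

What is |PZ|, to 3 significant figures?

29.4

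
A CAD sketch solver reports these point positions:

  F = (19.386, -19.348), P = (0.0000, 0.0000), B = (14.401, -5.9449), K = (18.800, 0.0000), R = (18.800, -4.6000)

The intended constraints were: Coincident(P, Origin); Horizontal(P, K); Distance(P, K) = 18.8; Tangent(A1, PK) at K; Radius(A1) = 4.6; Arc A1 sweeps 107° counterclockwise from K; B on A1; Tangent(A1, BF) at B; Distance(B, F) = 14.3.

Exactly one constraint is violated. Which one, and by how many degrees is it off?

Tangent(A1, BF) at B — off by 3.40°.

P = (0.00, 0.00) ✓; P.y = 0.00, K.y = 0.00 ✓; |PK| = 18.80 ✓; ∠(RK, KP) = 90.00° ✓; |RK| = 4.600 ✓; bearing(R→B) − bearing(R→K) = 107.0° ✓; |RB| = 4.600 ✓; ∠(RB, BF) = 86.60° ✗; |BF| = 14.30 ✓.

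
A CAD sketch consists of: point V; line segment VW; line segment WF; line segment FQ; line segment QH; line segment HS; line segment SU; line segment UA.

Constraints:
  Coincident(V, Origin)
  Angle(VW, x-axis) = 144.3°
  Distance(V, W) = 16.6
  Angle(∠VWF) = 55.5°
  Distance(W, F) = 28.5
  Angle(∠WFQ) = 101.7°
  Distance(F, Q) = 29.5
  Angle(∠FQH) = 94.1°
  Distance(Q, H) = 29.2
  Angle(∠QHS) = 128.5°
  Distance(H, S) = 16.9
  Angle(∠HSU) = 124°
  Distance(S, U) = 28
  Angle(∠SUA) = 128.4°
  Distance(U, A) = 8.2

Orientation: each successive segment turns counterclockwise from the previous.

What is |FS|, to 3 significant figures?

44.9

V is at the origin; VW runs at 144.3° with length 16.6, so W = (-13.5, 9.69). ∠VWF = 55.5° gives WF at -91.2° from the x-axis; with |WF| = 28.5, F = (-14.1, -18.8). ∠WFQ = 101.7° gives FQ at -12.9° from the x-axis; with |FQ| = 29.5, Q = (14.7, -25.4). ∠FQH = 94.1° gives QH at 73.0° from the x-axis; with |QH| = 29.2, H = (23.2, 2.53). ∠QHS = 128.5° gives HS at 124° from the x-axis; with |HS| = 16.9, S = (13.6, 16.5). Then |FS| = |S − F| = 44.9.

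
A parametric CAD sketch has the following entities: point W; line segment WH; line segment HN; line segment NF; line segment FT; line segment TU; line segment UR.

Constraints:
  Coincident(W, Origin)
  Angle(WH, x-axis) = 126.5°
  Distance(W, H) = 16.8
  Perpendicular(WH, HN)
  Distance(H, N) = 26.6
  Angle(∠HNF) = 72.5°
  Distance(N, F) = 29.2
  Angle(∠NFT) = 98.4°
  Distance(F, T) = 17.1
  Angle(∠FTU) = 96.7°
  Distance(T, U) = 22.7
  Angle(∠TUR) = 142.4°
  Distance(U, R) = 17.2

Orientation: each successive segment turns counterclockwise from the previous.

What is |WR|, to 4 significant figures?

30.40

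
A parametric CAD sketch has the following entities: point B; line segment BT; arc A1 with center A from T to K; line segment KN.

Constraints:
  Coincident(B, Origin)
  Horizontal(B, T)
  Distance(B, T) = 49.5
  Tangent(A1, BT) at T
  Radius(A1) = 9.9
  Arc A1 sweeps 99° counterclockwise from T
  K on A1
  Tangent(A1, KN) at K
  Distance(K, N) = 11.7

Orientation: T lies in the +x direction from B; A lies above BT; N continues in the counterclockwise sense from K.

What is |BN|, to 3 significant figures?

61.9

B is at the origin; BT is horizontal with |BT| = 49.5 and T on the +x side, so T = (49.5, 0.00). A1 meets BT tangentially, so AT is at right angles to BT, so A = T + (0, 9.9) = (49.5, 9.90). On A1, T sits at bearing -90° from A; a 99° counterclockwise sweep puts K at bearing 9°, so K = A + 9.9·(cos 9°, sin 9°) = (59.3, 11.4). A1 meets KN tangentially, so AK is at right angles to KN, so KN runs along (−sin 9°, cos 9°); with |KN| = 11.7, N = (57.4, 23.0). Then |BN| = |N − B| = 61.9.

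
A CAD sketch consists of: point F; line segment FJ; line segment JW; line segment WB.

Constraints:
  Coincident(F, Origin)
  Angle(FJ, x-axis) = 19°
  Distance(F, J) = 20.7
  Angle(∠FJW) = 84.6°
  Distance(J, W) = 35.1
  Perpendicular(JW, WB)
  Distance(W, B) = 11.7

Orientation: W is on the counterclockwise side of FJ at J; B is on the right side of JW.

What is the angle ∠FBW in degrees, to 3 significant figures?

45.7°

∠FJW = 84.6°, so JW runs at 19.0° + (180° − 84.6°) = 114° from the x-axis; with |JW| = 35.1, W = J + 35.1·(cos 114°, sin 114°) = (5.07, 38.7). JW is perpendicular to WB; with |WB| = 11.7 on the right of JW, B = W + 11.7·(0.911, 0.413) = (15.7, 43.5). Then cos ∠FBW = BF·BW / (|BF||BW|), giving 45.7°.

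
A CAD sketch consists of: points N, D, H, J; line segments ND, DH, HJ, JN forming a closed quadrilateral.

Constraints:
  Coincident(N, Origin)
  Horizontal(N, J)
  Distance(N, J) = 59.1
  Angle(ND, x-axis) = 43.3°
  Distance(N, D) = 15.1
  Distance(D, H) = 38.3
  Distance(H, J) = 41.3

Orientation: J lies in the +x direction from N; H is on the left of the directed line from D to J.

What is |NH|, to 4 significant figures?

53.40

Checks: N.y = 0.00, J.y = 0.00 ✓; |DH| = 38.30 ✓; |HJ| = 41.30 ✓.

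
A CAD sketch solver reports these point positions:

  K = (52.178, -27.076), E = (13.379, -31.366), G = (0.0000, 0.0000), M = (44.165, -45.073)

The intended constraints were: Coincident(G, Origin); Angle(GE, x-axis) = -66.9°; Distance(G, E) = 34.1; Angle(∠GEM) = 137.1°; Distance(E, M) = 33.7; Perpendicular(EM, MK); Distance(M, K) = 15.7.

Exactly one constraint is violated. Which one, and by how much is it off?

Distance(M, K) = 15.7 — off by 4.00.

G = (0.00, 0.00) ✓; GE at -66.90° ✓; |GE| = 34.10 ✓; ∠GEM = 137.1° ✓; |EM| = 33.70 ✓; ∠(EM, MK) = 90.00° ✓; |MK| = 19.70 ✗.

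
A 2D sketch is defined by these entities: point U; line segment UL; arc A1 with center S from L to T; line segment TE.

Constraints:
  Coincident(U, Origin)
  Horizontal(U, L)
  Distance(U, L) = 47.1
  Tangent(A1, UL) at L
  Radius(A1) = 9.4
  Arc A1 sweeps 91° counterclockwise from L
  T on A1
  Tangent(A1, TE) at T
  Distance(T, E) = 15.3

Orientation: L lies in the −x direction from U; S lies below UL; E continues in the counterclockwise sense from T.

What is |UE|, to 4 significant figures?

61.48

U is at the origin; U and L share the same y with |UL| = 47.1 and L on the −x side, so L = (-47.10, 0.000). The tangent condition forces SL to be normal to UL, so S = L + (0, -9.4) = (-47.10, -9.400). On A1, L sits at bearing 90° from S; a 91° counterclockwise sweep puts T at bearing 181°, so T = S + 9.4·(cos 181°, sin 181°) = (-56.50, -9.564). Tangency of A1 to TE means the radius ST is perpendicular to TE, so TE runs along (−sin 181°, cos 181°); with |TE| = 15.3, E = (-56.23, -24.86). Then |UE| = |E − U| = 61.48.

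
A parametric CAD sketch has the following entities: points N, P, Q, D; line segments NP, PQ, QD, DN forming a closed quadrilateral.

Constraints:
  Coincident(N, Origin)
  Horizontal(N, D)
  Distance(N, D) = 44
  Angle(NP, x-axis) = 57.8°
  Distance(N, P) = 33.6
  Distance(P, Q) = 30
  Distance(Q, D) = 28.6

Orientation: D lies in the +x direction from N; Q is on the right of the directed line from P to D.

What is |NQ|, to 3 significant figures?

15.5

N is at the origin; N and D share the same y with |ND| = 44.0 and D in +x, so D = (44.0, 0). NP runs at 57.8° with |NP| = 33.6, so P = (17.9, 28.4). Q is determined by |PQ| = 30.0 and |QD| = 28.6 together: it lies at the intersection of circle(P, 30.0) and circle(D, 28.6). With |PD| = 38.6, the foot of the radical line on PD is 20.4 from P and the perpendicular offset is √(30.0² − 20.4²) = 22.0. Taking the right-of-PD solution: Q = (15.4, -1.47).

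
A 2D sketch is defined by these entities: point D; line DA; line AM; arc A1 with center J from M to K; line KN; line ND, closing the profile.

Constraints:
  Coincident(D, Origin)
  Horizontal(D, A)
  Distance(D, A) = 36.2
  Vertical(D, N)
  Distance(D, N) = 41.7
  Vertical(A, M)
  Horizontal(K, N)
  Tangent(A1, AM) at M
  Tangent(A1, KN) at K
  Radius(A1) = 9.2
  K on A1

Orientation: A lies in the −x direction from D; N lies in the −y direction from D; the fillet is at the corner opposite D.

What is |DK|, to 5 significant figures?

49.678

D is at the origin; DA is horizontal with |DA| = 36.2 and A on the −x side, so A = (-36.200, 0.0000). D and N share the same x with |DN| = 41.7 and N on the −y side, so N = (0.0000, -41.700). The virtual corner opposite D is at (-36.200, -41.700). Tangency of A1 to AM means the radius JM is perpendicular to AM and A1 meets KN tangentially, so JK is at right angles to KN, with radius 9.2, so the center J sits 9.2 in from both sides at J = (-27.000, -32.500). That places the tangent points at M = (-36.200, -32.500) on AM and K = (-27.000, -41.700) on KN. Then |DK| = |K − D| = 49.678.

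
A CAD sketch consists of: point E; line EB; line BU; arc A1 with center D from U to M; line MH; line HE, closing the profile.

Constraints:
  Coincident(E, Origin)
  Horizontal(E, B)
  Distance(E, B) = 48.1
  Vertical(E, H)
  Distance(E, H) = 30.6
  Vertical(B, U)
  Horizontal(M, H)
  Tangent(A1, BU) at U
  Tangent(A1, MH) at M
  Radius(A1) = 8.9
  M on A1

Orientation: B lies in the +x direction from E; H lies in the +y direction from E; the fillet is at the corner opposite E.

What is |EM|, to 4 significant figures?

49.73

The virtual corner opposite E is at (48.10, 30.60). Tangency of A1 to BU means the radius DU is perpendicular to BU and since A1 is tangent to MH there, DM ⟂ MH, with radius 8.9, so the center D sits 8.9 in from both sides at D = (39.20, 21.70). That places the tangent points at U = (48.10, 21.70) on BU and M = (39.20, 30.60) on MH. Then |EM| = |M − E| = 49.73.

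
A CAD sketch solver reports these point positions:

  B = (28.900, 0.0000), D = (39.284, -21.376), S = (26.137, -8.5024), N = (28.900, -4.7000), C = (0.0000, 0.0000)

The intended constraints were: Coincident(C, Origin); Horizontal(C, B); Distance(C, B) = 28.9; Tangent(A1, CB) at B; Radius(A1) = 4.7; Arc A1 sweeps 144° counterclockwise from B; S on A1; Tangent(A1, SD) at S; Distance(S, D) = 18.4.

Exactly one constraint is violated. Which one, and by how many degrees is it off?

Tangent(A1, SD) at S — off by 8.39°.

C = (0.00, 0.00) ✓; C.y = 0.00, B.y = 0.00 ✓; |CB| = 28.90 ✓; ∠(NB, BC) = 90.00° ✓; |NB| = 4.700 ✓; bearing(N→S) − bearing(N→B) = 144.0° ✓; |NS| = 4.700 ✓; ∠(NS, SD) = 98.39° ✗; |SD| = 18.40 ✓.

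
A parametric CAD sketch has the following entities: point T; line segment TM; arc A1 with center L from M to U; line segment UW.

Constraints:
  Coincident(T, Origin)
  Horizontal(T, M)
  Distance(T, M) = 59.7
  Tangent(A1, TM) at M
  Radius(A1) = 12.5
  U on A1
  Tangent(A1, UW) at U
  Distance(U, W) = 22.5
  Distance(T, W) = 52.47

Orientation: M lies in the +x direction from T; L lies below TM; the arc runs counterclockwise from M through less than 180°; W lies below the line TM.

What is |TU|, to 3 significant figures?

48.5

Checks: |LU| = 12.50 ✓; ∠(LU, UW) = 90.00° ✓; |UW| = 22.50 ✓; |TW| = 52.47 ✓.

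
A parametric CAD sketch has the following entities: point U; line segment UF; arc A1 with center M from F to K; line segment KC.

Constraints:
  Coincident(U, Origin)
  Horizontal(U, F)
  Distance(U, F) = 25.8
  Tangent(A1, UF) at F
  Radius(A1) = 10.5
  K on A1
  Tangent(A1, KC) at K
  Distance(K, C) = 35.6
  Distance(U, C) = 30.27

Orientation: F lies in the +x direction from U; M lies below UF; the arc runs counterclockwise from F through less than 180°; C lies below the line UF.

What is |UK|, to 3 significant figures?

18.4

Checks: U = (0.00, 0.00) ✓; |MK| = 10.50 ✓; ∠(MK, KC) = 90.00° ✓; |KC| = 35.60 ✓; |UC| = 30.27 ✓.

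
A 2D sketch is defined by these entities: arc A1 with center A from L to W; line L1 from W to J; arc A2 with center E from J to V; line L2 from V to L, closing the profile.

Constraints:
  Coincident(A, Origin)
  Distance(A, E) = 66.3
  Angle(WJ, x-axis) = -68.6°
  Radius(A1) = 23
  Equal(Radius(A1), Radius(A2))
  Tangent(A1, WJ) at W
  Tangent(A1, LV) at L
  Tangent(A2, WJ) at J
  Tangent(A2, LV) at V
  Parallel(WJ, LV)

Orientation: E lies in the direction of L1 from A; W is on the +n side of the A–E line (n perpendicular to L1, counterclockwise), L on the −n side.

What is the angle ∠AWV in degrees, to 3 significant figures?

55.2°

The slot axis is L1's direction at -68.6°, so u = (cos -68.6°, sin -68.6°) = (0.365, -0.931) and n = (−sin -68.6°, cos -68.6°) = (0.931, 0.365). A is at the origin and E lies 66.3 along u from A, so E = 66.3·u = (24.2, -61.7). Tangency of A1 to both parallel lines with radius 23.0 puts W and L at A ± 23.0·n: W = (21.4, 8.39), L = (-21.4, -8.39). Equal radii place J and V the same way about E: J = E + 23.0·n = (45.6, -53.3), V = E − 23.0·n = (2.78, -70.1). Then cos ∠AWV = WA·WV / (|WA||WV|), giving 55.2°.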